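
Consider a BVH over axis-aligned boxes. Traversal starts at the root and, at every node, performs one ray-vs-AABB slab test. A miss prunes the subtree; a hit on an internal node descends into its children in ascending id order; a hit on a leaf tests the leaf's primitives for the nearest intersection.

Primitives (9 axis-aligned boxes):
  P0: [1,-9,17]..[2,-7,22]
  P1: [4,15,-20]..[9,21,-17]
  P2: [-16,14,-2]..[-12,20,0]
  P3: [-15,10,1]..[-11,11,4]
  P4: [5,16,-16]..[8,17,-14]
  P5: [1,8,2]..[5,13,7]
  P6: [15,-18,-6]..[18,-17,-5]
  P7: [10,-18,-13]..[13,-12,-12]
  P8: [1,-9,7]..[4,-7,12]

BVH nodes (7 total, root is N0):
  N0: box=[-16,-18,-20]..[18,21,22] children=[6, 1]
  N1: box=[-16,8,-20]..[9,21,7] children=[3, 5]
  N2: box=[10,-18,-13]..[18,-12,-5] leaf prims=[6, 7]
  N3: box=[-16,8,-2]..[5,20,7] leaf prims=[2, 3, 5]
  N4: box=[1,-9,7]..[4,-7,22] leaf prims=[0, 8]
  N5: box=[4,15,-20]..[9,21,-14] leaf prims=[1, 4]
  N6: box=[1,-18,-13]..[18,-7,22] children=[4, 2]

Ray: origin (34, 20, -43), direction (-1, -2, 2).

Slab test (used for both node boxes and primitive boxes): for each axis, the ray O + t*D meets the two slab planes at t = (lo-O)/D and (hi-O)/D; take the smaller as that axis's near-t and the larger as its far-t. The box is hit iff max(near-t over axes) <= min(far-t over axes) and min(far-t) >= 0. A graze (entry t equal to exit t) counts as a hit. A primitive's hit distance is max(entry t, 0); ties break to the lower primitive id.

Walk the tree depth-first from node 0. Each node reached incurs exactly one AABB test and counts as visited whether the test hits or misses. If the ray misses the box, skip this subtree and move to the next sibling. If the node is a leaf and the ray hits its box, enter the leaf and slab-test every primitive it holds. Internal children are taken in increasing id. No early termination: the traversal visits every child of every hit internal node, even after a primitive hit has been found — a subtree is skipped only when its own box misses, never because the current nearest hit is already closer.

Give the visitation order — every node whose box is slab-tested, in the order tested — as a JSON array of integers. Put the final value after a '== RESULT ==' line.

Traverse from the root:
N0 x:[16,50] y:[-1/2,19] z:[23/2,65/2] -> hit [16,19], descend [1, 6]
  N1 x:[25,50] y:[-1/2,6] z:[23/2,25] -> miss, prune
  N6 x:[16,33] y:[27/2,19] z:[15,65/2] -> hit [16,19], descend [2, 4]
    N2 x:[16,24] y:[16,19] z:[15,19] -> hit [16,19] leaf, test {P6@t=37/2, P7(miss)}
    N4 x:[30,33] y:[27/2,29/2] z:[25,65/2] -> miss, prune

Summary -> nodes [0, 1, 6, 2, 4]; box-tests=5; leaf-entries=1; first=P6

== RESULT ==
[0, 1, 6, 2, 4]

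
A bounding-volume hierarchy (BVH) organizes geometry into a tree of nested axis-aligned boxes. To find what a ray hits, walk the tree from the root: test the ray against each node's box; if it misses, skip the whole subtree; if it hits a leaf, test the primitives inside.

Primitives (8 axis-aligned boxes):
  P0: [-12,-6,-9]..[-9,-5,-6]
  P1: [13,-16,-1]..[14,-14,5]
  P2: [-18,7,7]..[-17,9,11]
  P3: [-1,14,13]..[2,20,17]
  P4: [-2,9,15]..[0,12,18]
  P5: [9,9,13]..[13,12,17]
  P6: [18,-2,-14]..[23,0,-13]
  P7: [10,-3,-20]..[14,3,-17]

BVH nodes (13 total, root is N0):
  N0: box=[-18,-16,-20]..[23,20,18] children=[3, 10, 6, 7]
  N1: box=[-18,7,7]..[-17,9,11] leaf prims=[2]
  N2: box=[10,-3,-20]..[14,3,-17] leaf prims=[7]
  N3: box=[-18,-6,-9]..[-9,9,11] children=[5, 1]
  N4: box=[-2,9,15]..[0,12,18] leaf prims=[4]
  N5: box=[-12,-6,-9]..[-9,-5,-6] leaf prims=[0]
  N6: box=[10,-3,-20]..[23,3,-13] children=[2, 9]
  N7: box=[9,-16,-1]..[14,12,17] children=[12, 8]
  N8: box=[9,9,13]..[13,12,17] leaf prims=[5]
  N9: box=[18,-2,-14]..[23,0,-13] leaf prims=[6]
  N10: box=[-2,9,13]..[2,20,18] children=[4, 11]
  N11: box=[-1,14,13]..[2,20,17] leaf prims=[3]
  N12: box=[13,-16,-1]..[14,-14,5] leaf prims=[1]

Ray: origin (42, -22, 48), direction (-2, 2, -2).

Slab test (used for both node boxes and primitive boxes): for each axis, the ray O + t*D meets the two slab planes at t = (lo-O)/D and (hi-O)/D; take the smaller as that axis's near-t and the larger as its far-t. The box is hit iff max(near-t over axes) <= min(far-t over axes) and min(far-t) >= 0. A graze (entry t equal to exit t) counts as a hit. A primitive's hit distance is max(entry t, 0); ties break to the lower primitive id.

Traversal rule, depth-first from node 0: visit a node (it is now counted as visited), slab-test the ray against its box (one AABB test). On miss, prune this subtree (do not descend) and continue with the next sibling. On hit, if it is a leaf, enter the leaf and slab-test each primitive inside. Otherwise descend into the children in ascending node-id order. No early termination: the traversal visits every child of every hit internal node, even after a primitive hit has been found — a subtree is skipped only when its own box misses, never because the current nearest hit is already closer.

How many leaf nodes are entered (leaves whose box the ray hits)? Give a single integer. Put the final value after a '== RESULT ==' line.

Trace the traversal:
N0 x:[19/2,30] y:[3,21] z:[15,34] -> hit [15,21], descend [3, 6, 7, 10]
  N3 x:[51/2,30] y:[8,31/2] z:[37/2,57/2] -> miss, prune
  N6 x:[19/2,16] y:[19/2,25/2] z:[61/2,34] -> miss, prune
  N7 x:[14,33/2] y:[3,17] z:[31/2,49/2] -> hit [31/2,33/2], descend [8, 12]
    N8 x:[29/2,33/2] y:[31/2,17] z:[31/2,35/2] -> hit [31/2,33/2] leaf, test {P5@t=31/2}
    N12 x:[14,29/2] y:[3,4] z:[43/2,49/2] -> miss, prune
  N10 x:[20,22] y:[31/2,21] z:[15,35/2] -> miss, prune

order=[0, 3, 6, 7, 8, 12, 10]  |boxes|=7  |leaves|=1  hit=P5

== RESULT ==
1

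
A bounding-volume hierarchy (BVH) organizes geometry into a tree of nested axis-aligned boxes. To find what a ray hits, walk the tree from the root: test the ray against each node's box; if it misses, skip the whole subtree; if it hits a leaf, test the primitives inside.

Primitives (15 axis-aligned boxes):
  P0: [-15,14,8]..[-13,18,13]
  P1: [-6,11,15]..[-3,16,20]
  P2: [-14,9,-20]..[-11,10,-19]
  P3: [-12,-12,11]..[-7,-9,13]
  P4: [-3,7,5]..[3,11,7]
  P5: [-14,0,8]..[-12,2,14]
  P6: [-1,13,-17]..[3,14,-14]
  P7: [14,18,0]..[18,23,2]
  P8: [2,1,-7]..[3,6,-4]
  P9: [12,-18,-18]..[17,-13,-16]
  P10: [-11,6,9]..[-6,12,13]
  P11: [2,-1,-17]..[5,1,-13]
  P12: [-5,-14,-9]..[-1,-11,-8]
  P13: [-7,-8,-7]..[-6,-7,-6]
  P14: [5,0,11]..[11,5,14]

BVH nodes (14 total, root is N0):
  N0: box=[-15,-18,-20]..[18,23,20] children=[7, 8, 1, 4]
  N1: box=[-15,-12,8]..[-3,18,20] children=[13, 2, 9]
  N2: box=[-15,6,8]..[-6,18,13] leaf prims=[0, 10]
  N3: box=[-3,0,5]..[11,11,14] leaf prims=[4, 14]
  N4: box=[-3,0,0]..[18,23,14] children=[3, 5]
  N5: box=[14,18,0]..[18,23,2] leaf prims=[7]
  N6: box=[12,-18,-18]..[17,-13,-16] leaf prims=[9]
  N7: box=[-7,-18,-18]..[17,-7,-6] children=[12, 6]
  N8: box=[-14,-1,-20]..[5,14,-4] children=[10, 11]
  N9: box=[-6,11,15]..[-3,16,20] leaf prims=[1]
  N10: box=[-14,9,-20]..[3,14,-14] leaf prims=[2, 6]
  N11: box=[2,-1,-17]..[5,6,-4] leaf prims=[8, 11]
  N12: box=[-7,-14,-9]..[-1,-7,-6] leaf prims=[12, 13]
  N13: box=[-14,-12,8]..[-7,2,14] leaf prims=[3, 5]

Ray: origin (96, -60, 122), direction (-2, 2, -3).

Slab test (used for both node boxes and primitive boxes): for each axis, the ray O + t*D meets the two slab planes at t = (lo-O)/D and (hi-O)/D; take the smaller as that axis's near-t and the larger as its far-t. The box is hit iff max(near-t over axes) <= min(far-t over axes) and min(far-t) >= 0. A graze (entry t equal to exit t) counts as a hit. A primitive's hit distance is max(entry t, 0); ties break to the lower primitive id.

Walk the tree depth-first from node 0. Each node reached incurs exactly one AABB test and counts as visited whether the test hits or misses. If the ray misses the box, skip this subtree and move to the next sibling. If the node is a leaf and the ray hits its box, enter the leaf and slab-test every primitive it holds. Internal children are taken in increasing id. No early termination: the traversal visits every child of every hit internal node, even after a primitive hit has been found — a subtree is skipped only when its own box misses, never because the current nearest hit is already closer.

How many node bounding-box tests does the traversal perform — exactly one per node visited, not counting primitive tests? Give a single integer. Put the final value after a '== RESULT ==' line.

Walk:
N0 x:[39,111/2] y:[21,83/2] z:[34,142/3] -> hit [39,83/2], descend [1, 4, 7, 8]
  N1 x:[99/2,111/2] y:[24,39] z:[34,38] -> miss, prune
  N4 x:[39,99/2] y:[30,83/2] z:[36,122/3] -> hit [39,122/3], descend [3, 5]
    N3 x:[85/2,99/2] y:[30,71/2] z:[36,39] -> miss, prune
    N5 x:[39,41] y:[39,83/2] z:[40,122/3] -> hit [40,122/3] leaf, test {P7@t=40}
  N7 x:[79/2,103/2] y:[21,53/2] z:[128/3,140/3] -> miss, prune
  N8 x:[91/2,55] y:[59/2,37] z:[42,142/3] -> miss, prune

7 AABB tests over nodes [0, 1, 4, 3, 5, 7, 8]; 1 leaf entered; closest P7.

== RESULT ==
7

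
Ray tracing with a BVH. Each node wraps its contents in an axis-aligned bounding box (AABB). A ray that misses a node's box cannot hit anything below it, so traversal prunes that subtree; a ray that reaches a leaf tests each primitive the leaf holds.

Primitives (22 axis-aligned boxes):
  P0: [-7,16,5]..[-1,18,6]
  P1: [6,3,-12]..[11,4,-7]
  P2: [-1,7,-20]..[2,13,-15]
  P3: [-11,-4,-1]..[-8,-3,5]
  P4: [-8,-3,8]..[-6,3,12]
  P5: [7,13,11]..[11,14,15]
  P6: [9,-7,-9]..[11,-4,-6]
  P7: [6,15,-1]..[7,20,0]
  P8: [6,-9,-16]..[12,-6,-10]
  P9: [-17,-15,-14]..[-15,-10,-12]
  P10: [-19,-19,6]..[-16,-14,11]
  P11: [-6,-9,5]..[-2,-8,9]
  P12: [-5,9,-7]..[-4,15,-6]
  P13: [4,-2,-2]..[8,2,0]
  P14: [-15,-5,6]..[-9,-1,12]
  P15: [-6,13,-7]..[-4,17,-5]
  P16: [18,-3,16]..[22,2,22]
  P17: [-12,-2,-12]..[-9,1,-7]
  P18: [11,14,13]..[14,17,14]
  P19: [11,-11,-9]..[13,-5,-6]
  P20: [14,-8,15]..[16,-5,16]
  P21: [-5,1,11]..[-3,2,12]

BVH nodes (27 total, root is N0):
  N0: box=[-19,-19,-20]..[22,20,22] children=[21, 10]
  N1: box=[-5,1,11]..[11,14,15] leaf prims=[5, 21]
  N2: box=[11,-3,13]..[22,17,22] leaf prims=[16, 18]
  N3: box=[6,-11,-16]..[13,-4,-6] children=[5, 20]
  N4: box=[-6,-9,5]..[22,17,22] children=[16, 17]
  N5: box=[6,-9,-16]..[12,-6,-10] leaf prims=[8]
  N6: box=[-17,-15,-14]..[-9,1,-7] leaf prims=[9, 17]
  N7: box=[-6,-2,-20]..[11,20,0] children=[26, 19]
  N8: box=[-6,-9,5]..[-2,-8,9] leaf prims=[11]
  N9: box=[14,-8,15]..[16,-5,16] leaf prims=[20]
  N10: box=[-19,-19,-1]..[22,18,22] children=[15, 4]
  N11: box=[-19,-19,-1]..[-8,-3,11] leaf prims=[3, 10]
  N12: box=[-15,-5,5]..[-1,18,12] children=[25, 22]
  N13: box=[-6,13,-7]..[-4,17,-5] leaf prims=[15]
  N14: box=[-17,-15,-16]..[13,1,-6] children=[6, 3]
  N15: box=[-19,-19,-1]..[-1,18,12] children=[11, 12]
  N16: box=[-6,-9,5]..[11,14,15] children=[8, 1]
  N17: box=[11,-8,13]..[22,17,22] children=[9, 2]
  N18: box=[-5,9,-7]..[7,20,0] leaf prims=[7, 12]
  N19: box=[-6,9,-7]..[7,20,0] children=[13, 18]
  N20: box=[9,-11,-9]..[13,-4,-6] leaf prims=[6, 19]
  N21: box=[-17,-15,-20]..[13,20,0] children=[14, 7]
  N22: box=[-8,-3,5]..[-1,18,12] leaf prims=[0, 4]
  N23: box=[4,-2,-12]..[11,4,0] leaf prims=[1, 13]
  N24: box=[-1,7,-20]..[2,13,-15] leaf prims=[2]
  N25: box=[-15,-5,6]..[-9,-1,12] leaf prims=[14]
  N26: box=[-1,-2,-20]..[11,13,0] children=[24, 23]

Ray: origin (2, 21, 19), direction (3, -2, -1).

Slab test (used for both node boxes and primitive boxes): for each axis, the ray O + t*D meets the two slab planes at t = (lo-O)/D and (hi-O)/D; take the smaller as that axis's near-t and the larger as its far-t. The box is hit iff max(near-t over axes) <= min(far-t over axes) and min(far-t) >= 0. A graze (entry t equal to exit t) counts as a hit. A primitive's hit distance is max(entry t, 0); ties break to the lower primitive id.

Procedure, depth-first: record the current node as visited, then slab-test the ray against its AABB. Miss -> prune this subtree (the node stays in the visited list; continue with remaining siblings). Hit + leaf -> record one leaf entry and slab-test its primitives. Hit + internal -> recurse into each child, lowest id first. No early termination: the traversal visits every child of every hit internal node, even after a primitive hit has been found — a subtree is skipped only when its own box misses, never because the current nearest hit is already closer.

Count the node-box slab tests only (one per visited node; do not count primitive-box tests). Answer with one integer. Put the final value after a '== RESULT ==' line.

Traverse from the root:
N0 x:[-7,20/3] y:[1/2,20] z:[-3,39] -> hit [1/2,20/3], descend [10, 21]
  N10 x:[-7,20/3] y:[3/2,20] z:[-3,20] -> hit [3/2,20/3], descend [4, 15]
    N4 x:[-8/3,20/3] y:[2,15] z:[-3,14] -> hit [2,20/3], descend [16, 17]
      N16 x:[-8/3,3] y:[7/2,15] z:[4,14] -> miss, prune
      N17 x:[3,20/3] y:[2,29/2] z:[-3,6] -> hit [3,6], descend [2, 9]
        N2 x:[3,20/3] y:[2,12] z:[-3,6] -> hit [3,6] leaf, test {P16(miss), P18(miss)}
        N9 x:[4,14/3] y:[13,29/2] z:[3,4] -> miss, prune
    N15 x:[-7,-1] y:[3/2,20] z:[7,20] -> miss, prune
  N21 x:[-19/3,11/3] y:[1/2,18] z:[19,39] -> miss, prune

Summary -> nodes [0, 10, 4, 16, 17, 2, 9, 15, 21]; box-tests=9; leaf-entries=1; first=miss

== RESULT ==
9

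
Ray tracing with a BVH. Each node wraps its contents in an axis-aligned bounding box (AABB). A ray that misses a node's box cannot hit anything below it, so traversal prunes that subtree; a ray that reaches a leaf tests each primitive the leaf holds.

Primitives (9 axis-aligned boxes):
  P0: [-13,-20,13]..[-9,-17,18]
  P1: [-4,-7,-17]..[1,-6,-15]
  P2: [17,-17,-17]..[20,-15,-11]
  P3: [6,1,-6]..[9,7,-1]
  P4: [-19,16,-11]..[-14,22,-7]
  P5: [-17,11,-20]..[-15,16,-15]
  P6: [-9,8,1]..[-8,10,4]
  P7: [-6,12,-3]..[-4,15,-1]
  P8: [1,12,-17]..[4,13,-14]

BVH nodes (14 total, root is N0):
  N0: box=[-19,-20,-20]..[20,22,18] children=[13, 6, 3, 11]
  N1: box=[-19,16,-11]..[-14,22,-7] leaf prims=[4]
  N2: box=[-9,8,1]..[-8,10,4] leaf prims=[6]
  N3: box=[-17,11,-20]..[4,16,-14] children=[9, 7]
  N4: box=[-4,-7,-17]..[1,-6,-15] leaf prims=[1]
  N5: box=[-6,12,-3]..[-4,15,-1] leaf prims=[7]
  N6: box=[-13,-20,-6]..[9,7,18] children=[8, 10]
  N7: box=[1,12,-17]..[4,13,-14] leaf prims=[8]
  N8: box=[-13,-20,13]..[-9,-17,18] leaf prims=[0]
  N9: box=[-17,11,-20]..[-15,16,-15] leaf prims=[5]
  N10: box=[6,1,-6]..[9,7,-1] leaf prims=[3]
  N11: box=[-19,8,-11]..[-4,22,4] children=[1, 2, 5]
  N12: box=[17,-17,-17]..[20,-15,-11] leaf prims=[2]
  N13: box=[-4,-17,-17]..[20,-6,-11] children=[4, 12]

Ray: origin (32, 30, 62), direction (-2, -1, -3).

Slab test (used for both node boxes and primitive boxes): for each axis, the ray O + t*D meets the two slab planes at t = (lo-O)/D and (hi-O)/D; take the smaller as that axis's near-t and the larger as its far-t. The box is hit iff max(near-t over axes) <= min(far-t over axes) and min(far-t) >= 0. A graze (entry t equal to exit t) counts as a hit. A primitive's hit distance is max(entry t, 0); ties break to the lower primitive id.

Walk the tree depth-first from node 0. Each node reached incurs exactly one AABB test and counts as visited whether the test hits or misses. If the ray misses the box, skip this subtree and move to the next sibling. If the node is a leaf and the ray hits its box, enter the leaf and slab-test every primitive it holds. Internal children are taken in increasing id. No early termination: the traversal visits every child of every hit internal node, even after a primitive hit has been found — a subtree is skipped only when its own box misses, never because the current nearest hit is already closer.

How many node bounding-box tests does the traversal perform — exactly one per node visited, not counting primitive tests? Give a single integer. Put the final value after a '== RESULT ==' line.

Trace the traversal:
N0 x:[6,51/2] y:[8,50] z:[44/3,82/3] -> hit [44/3,51/2], descend [3, 6, 11, 13]
  N3 x:[14,49/2] y:[14,19] z:[76/3,82/3] -> miss, prune
  N6 x:[23/2,45/2] y:[23,50] z:[44/3,68/3] -> miss, prune
  N11 x:[18,51/2] y:[8,22] z:[58/3,73/3] -> hit [58/3,22], descend [1, 2, 5]
    N1 x:[23,51/2] y:[8,14] z:[23,73/3] -> miss, prune
    N2 x:[20,41/2] y:[20,22] z:[58/3,61/3] -> hit [20,61/3] leaf, test {P6@t=20}
    N5 x:[18,19] y:[15,18] z:[21,65/3] -> miss, prune
  N13 x:[6,18] y:[36,47] z:[73/3,79/3] -> miss, prune

Visited [0, 3, 6, 11, 1, 2, 5, 13]. Tests: 8 box, 1 leaf. Nearest: P6.

== RESULT ==
8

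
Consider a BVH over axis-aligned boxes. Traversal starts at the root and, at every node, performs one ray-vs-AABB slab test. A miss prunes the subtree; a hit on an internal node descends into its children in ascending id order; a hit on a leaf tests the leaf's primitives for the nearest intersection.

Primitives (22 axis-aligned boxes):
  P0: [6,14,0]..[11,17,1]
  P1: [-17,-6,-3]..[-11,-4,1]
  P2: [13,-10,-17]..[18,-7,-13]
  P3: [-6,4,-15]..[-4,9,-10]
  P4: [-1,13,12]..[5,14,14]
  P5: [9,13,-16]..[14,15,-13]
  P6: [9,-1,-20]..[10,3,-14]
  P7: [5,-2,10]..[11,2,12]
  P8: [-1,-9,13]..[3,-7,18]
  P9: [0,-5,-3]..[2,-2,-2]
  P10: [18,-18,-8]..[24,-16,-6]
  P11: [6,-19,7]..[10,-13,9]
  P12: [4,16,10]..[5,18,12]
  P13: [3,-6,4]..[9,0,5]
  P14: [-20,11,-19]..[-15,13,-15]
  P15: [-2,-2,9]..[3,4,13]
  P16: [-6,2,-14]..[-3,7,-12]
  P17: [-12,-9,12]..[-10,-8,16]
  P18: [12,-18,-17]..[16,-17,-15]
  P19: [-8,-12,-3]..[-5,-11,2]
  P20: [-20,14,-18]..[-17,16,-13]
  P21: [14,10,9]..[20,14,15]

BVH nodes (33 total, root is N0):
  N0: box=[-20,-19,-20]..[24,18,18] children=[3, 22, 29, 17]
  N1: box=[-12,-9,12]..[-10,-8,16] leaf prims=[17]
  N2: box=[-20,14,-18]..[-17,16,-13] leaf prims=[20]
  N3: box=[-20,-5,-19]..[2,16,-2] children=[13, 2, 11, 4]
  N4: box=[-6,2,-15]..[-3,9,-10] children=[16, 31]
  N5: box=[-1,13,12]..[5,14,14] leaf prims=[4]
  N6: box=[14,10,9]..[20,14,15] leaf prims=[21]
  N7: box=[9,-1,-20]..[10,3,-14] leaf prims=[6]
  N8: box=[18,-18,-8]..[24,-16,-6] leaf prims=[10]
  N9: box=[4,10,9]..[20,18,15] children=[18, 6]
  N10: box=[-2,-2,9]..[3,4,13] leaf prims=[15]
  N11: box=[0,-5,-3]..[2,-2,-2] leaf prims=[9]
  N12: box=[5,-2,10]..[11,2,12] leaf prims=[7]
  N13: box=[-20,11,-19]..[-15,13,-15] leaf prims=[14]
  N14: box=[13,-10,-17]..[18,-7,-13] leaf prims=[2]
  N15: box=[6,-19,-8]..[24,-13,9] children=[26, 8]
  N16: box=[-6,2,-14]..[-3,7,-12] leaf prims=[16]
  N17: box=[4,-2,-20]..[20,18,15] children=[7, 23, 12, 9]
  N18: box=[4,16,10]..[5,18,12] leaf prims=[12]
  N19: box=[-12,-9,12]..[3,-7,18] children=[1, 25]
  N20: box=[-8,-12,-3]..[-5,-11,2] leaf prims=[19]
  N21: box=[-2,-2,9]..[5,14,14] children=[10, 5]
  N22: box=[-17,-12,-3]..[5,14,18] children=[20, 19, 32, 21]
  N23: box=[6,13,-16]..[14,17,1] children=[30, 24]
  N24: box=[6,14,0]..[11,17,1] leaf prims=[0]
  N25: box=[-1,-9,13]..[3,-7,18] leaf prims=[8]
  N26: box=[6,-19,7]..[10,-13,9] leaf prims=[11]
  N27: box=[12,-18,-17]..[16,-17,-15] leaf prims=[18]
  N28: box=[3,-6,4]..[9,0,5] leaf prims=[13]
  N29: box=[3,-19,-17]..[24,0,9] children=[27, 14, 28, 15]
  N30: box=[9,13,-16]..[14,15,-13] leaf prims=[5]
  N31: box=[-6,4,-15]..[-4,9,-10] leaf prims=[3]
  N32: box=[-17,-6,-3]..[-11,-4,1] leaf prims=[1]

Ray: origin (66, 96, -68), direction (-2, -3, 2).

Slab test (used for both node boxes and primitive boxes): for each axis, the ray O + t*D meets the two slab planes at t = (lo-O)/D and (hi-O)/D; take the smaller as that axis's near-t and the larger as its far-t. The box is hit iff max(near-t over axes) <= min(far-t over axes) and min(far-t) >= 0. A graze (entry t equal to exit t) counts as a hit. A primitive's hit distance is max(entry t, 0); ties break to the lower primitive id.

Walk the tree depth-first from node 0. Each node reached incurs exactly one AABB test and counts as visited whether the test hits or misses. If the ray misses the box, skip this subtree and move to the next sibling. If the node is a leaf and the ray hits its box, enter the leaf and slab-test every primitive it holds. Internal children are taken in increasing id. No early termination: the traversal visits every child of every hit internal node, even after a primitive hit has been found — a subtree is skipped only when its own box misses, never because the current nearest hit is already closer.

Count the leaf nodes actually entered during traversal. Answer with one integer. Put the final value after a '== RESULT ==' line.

Trace the traversal:
N0 x:[21,43] y:[26,115/3] z:[24,43] -> hit [26,115/3], descend [3, 17, 22, 29]
  N3 x:[32,43] y:[80/3,101/3] z:[49/2,33] -> hit [32,33], descend [2, 4, 11, 13]
    N2 x:[83/2,43] y:[80/3,82/3] z:[25,55/2] -> miss, prune
    N4 x:[69/2,36] y:[29,94/3] z:[53/2,29] -> miss, prune
    N11 x:[32,33] y:[98/3,101/3] z:[65/2,33] -> hit [98/3,33] leaf, test {P9@t=98/3}
    N13 x:[81/2,43] y:[83/3,85/3] z:[49/2,53/2] -> miss, prune
  N17 x:[23,31] y:[26,98/3] z:[24,83/2] -> hit [26,31], descend [7, 9, 12, 23]
    N7 x:[28,57/2] y:[31,97/3] z:[24,27] -> miss, prune
    N9 x:[23,31] y:[26,86/3] z:[77/2,83/2] -> miss, prune
    N12 x:[55/2,61/2] y:[94/3,98/3] z:[39,40] -> miss, prune
    N23 x:[26,30] y:[79/3,83/3] z:[26,69/2] -> hit [79/3,83/3], descend [24, 30]
      N24 x:[55/2,30] y:[79/3,82/3] z:[34,69/2] -> miss, prune
      N30 x:[26,57/2] y:[27,83/3] z:[26,55/2] -> hit [27,55/2] leaf, test {P5@t=27}
  N22 x:[61/2,83/2] y:[82/3,36] z:[65/2,43] -> hit [65/2,36], descend [19, 20, 21, 32]
    N19 x:[63/2,39] y:[103/3,35] z:[40,43] -> miss, prune
    N20 x:[71/2,37] y:[107/3,36] z:[65/2,35] -> miss, prune
    N21 x:[61/2,34] y:[82/3,98/3] z:[77/2,41] -> miss, prune
    N32 x:[77/2,83/2] y:[100/3,34] z:[65/2,69/2] -> miss, prune
  N29 x:[21,63/2] y:[32,115/3] z:[51/2,77/2] -> miss, prune

Visited [0, 3, 2, 4, 11, 13, 17, 7, 9, 12, 23, 24, 30, 22, 19, 20, 21, 32, 29]. Tests: 19 box, 2 leaf. Nearest: P5.

== RESULT ==
2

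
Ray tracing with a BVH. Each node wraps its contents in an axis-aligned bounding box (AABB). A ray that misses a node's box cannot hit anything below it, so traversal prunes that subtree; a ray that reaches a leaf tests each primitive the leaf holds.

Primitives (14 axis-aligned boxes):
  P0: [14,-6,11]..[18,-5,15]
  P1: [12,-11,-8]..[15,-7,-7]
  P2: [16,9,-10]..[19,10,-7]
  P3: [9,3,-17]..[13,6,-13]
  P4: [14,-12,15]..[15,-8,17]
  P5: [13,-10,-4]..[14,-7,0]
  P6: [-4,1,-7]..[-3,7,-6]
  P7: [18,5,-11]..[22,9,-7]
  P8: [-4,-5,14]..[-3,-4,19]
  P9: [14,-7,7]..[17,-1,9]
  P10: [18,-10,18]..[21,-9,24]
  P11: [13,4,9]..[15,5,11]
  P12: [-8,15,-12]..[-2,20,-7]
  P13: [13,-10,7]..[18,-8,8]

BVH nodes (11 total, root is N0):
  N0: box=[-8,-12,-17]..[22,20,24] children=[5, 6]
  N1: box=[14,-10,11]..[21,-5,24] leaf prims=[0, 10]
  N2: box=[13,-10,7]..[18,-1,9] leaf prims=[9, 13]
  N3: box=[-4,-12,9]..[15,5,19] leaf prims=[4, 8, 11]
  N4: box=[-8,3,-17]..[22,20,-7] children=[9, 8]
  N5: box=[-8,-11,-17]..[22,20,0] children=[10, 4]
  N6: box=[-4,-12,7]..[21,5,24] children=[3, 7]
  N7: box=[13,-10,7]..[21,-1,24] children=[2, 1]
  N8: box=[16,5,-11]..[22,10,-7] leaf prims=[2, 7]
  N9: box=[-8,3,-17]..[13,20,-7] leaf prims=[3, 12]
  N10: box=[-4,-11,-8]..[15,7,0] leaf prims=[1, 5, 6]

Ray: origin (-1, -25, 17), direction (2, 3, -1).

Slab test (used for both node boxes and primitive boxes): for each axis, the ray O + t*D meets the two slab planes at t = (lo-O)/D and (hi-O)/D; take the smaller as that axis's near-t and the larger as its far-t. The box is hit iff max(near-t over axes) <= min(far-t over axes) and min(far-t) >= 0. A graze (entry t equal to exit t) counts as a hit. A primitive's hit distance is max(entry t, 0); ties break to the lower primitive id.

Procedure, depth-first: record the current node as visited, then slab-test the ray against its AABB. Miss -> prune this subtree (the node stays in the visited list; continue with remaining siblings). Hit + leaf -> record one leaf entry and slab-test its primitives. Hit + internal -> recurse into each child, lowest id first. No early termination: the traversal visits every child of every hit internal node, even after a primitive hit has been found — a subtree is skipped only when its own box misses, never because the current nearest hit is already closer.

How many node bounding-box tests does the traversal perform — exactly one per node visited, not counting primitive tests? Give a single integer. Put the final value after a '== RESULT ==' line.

Traverse from the root:
N0 x:[-7/2,23/2] y:[13/3,15] z:[-7,34] -> hit [13/3,23/2], descend [5, 6]
  N5 x:[-7/2,23/2] y:[14/3,15] z:[17,34] -> miss, prune
  N6 x:[-3/2,11] y:[13/3,10] z:[-7,10] -> hit [13/3,10], descend [3, 7]
    N3 x:[-3/2,8] y:[13/3,10] z:[-2,8] -> hit [13/3,8] leaf, test {P4(miss), P8(miss), P11(miss)}
    N7 x:[7,11] y:[5,8] z:[-7,10] -> hit [7,8], descend [1, 2]
      N1 x:[15/2,11] y:[5,20/3] z:[-7,6] -> miss, prune
      N2 x:[7,19/2] y:[5,8] z:[8,10] -> hit [8,8] leaf, test {P9@t=8, P13(miss)}

Summary -> nodes [0, 5, 6, 3, 7, 1, 2]; box-tests=7; leaf-entries=2; first=P9

== RESULT ==
7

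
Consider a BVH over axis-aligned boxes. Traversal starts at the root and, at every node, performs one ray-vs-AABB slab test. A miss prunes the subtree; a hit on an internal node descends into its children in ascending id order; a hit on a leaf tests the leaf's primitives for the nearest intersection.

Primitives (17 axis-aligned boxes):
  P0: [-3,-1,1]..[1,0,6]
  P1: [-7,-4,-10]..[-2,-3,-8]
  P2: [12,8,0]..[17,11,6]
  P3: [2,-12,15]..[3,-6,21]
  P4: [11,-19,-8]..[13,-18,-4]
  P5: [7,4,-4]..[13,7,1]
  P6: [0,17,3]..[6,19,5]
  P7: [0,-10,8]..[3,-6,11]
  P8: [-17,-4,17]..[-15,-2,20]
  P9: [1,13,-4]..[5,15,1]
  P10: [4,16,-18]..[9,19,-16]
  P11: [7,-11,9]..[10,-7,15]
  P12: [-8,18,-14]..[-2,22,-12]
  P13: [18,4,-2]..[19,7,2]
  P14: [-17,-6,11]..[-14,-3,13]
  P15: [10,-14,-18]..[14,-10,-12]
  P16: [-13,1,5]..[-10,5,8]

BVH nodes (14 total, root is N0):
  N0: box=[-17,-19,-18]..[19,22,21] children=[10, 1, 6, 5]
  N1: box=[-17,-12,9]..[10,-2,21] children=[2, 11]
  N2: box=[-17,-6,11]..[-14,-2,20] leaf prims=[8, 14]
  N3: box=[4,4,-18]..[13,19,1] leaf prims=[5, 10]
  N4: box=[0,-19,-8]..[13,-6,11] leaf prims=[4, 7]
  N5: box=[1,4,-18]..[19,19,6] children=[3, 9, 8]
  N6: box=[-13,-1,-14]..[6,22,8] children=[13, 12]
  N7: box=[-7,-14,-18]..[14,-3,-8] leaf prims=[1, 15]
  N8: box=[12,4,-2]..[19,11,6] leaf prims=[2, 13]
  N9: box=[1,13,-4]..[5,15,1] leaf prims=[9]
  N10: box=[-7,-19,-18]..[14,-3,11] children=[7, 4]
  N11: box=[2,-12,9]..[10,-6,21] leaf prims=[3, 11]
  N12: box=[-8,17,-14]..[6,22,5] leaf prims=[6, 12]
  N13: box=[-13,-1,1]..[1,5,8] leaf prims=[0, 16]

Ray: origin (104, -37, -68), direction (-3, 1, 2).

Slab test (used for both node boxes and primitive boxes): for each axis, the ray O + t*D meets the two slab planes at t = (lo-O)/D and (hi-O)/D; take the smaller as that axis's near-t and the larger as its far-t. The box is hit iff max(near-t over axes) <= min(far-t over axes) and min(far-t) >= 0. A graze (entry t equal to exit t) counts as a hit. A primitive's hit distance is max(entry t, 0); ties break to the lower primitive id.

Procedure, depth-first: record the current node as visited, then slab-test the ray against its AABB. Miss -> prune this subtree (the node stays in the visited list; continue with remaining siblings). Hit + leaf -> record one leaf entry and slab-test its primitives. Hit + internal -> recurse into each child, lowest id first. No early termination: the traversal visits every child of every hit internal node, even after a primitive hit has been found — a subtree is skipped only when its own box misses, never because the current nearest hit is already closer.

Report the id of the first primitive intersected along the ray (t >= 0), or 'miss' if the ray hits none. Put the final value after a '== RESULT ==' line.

Walk:
N0 x:[85/3,121/3] y:[18,59] z:[25,89/2] -> hit [85/3,121/3], descend [1, 5, 6, 10]
  N1 x:[94/3,121/3] y:[25,35] z:[77/2,89/2] -> miss, prune
  N5 x:[85/3,103/3] y:[41,56] z:[25,37] -> miss, prune
  N6 x:[98/3,39] y:[36,59] z:[27,38] -> hit [36,38], descend [12, 13]
    N12 x:[98/3,112/3] y:[54,59] z:[27,73/2] -> miss, prune
    N13 x:[103/3,39] y:[36,42] z:[69/2,38] -> hit [36,38] leaf, test {P0(miss), P16@t=38}
  N10 x:[30,37] y:[18,34] z:[25,79/2] -> hit [30,34], descend [4, 7]
    N4 x:[91/3,104/3] y:[18,31] z:[30,79/2] -> hit [91/3,31] leaf, test {P4(miss), P7(miss)}
    N7 x:[30,37] y:[23,34] z:[25,30] -> hit [30,30] leaf, test {P1(miss), P15(miss)}

Visited [0, 1, 5, 6, 12, 13, 10, 4, 7]. Tests: 9 box, 3 leaf. Nearest: P16.

== RESULT ==
16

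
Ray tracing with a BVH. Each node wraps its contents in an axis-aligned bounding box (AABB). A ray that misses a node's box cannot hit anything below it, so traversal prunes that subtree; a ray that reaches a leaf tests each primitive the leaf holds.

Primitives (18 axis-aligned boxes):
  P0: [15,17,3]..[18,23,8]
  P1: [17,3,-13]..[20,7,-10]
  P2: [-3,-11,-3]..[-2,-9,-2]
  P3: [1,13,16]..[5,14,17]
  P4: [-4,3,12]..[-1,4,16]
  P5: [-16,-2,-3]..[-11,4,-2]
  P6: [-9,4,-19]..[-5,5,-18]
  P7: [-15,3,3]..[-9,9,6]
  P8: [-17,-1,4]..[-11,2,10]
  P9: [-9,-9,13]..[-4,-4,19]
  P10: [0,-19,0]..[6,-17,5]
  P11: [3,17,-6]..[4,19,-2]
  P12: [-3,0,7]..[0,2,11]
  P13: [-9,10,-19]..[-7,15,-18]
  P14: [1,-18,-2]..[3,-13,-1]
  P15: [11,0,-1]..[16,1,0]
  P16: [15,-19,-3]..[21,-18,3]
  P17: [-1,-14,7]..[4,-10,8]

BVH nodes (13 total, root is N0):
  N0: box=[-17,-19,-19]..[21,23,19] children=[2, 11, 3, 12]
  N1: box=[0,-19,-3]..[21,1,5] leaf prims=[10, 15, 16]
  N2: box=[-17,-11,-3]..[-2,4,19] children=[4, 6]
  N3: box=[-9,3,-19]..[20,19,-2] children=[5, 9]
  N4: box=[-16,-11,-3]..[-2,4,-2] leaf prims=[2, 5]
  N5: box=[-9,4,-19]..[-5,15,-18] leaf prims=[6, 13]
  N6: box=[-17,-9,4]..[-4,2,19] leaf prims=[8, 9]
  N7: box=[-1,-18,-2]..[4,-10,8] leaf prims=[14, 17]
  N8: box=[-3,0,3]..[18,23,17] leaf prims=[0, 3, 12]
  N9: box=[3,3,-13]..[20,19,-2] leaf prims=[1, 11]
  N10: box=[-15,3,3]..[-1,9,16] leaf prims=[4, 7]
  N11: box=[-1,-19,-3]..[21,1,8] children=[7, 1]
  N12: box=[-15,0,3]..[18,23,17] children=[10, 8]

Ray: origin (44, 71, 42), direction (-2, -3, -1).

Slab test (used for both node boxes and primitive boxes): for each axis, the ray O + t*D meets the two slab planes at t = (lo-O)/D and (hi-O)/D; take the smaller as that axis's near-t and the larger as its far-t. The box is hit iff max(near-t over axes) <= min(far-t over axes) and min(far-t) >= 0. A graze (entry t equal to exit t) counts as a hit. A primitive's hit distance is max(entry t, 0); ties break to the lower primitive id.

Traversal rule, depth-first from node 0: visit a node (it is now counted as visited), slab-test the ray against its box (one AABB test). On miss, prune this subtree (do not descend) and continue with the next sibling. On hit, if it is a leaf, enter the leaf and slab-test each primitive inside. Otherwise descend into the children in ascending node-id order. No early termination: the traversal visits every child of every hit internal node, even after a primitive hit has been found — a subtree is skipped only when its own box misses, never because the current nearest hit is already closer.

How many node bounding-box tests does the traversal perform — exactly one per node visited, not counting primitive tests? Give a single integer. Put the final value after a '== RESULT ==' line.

Walk:
N0 x:[23/2,61/2] y:[16,30] z:[23,61] -> hit [23,30], descend [2, 3, 11, 12]
  N2 x:[23,61/2] y:[67/3,82/3] z:[23,45] -> hit [23,82/3], descend [4, 6]
    N4 x:[23,30] y:[67/3,82/3] z:[44,45] -> miss, prune
    N6 x:[24,61/2] y:[23,80/3] z:[23,38] -> hit [24,80/3] leaf, test {P8(miss), P9@t=25}
  N3 x:[12,53/2] y:[52/3,68/3] z:[44,61] -> miss, prune
  N11 x:[23/2,45/2] y:[70/3,30] z:[34,45] -> miss, prune
  N12 x:[13,59/2] y:[16,71/3] z:[25,39] -> miss, prune

7 AABB tests over nodes [0, 2, 4, 6, 3, 11, 12]; 1 leaf entered; closest P9.

== RESULT ==
7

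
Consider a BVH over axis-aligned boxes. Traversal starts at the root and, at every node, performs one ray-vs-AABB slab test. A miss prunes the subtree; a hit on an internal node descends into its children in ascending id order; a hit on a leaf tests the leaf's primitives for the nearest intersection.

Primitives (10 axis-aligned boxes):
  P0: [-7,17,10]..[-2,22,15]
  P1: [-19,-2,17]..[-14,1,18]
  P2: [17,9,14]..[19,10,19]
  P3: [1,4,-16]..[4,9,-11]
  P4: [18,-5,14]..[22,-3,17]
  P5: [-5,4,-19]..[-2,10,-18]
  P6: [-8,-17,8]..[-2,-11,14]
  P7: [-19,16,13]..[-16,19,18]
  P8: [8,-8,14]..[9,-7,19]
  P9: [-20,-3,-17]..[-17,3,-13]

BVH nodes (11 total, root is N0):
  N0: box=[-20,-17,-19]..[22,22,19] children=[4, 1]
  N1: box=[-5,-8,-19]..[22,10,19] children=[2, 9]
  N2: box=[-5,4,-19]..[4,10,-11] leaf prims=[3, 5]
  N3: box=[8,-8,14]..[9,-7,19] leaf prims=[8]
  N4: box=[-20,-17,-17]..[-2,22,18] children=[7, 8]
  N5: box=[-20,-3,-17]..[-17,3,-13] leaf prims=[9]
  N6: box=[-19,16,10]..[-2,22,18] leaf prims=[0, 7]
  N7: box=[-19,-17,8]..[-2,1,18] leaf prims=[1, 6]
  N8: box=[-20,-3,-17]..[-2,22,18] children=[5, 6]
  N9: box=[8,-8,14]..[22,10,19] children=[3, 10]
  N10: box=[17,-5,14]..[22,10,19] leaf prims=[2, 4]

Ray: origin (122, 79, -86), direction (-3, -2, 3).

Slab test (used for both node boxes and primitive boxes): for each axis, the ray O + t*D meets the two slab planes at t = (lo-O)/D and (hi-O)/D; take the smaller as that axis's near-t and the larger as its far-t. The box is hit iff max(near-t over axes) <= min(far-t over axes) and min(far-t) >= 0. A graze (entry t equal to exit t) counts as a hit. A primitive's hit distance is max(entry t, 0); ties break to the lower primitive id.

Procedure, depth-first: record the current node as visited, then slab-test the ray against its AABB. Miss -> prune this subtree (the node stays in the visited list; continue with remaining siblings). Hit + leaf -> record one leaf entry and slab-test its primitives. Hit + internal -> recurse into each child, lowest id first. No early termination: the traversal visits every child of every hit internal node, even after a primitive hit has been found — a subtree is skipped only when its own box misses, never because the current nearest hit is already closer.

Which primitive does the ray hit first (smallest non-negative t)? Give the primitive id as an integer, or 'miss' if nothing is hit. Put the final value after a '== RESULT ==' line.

Walk:
N0 x:[100/3,142/3] y:[57/2,48] z:[67/3,35] -> hit [100/3,35], descend [1, 4]
  N1 x:[100/3,127/3] y:[69/2,87/2] z:[67/3,35] -> hit [69/2,35], descend [2, 9]
    N2 x:[118/3,127/3] y:[69/2,75/2] z:[67/3,25] -> miss, prune
    N9 x:[100/3,38] y:[69/2,87/2] z:[100/3,35] -> hit [69/2,35], descend [3, 10]
      N3 x:[113/3,38] y:[43,87/2] z:[100/3,35] -> miss, prune
      N10 x:[100/3,35] y:[69/2,42] z:[100/3,35] -> hit [69/2,35] leaf, test {P2@t=69/2, P4(miss)}
  N4 x:[124/3,142/3] y:[57/2,48] z:[23,104/3] -> miss, prune

Summary -> nodes [0, 1, 2, 9, 3, 10, 4]; box-tests=7; leaf-entries=1; first=P2

== RESULT ==
2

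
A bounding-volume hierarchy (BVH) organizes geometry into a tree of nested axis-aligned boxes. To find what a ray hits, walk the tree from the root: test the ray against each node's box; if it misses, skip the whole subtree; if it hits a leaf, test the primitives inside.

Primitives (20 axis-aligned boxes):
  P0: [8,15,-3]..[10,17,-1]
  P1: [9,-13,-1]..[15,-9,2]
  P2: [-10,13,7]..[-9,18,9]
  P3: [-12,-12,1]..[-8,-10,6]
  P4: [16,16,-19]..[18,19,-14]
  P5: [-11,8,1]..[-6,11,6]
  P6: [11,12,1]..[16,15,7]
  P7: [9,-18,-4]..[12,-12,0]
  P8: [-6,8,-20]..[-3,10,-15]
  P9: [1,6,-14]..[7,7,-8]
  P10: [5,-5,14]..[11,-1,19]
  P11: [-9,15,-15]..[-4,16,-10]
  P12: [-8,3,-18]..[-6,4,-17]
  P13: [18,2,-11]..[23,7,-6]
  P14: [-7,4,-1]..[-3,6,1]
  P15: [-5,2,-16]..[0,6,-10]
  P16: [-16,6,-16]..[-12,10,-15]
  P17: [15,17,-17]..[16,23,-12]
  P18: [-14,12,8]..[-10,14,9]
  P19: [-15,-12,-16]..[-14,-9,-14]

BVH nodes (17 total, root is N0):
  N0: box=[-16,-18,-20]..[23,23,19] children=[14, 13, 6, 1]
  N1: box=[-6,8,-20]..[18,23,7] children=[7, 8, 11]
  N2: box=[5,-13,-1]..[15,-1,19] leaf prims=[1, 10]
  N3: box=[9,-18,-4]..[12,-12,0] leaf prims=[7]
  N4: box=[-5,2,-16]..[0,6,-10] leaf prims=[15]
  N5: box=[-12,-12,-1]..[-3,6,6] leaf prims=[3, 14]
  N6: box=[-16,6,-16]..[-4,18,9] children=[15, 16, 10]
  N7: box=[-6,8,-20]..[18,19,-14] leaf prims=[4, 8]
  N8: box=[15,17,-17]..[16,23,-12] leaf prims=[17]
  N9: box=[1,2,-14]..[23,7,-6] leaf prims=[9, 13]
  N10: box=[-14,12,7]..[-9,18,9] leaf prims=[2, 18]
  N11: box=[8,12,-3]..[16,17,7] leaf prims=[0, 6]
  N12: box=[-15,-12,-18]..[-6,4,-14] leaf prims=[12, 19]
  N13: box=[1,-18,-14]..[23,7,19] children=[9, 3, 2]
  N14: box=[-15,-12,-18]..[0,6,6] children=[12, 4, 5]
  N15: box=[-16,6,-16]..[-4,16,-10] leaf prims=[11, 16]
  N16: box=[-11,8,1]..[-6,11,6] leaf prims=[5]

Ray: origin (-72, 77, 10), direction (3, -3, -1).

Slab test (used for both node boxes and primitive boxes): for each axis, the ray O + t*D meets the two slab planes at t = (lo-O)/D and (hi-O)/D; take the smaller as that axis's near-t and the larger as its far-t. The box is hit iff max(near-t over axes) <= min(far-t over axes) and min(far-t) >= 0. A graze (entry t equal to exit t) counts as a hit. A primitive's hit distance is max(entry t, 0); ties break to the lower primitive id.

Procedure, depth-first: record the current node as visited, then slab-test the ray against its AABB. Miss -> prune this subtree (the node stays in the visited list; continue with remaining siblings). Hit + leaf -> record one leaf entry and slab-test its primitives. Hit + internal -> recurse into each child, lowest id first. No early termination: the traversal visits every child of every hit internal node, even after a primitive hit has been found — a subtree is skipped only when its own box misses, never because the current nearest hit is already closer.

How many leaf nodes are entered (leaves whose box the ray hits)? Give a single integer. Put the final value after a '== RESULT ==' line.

Walk:
N0 x:[56/3,95/3] y:[18,95/3] z:[-9,30] -> hit [56/3,30], descend [1, 6, 13, 14]
  N1 x:[22,30] y:[18,23] z:[3,30] -> hit [22,23], descend [7, 8, 11]
    N7 x:[22,30] y:[58/3,23] z:[24,30] -> miss, prune
    N8 x:[29,88/3] y:[18,20] z:[22,27] -> miss, prune
    N11 x:[80/3,88/3] y:[20,65/3] z:[3,13] -> miss, prune
  N6 x:[56/3,68/3] y:[59/3,71/3] z:[1,26] -> hit [59/3,68/3], descend [10, 15, 16]
    N10 x:[58/3,21] y:[59/3,65/3] z:[1,3] -> miss, prune
    N15 x:[56/3,68/3] y:[61/3,71/3] z:[20,26] -> hit [61/3,68/3] leaf, test {P11(miss), P16(miss)}
    N16 x:[61/3,22] y:[22,23] z:[4,9] -> miss, prune
  N13 x:[73/3,95/3] y:[70/3,95/3] z:[-9,24] -> miss, prune
  N14 x:[19,24] y:[71/3,89/3] z:[4,28] -> hit [71/3,24], descend [4, 5, 12]
    N4 x:[67/3,24] y:[71/3,25] z:[20,26] -> hit [71/3,24] leaf, test {P15@t=71/3}
    N5 x:[20,23] y:[71/3,89/3] z:[4,11] -> miss, prune
    N12 x:[19,22] y:[73/3,89/3] z:[24,28] -> miss, prune

Summary -> nodes [0, 1, 7, 8, 11, 6, 10, 15, 16, 13, 14, 4, 5, 12]; box-tests=14; leaf-entries=2; first=P15

== RESULT ==
2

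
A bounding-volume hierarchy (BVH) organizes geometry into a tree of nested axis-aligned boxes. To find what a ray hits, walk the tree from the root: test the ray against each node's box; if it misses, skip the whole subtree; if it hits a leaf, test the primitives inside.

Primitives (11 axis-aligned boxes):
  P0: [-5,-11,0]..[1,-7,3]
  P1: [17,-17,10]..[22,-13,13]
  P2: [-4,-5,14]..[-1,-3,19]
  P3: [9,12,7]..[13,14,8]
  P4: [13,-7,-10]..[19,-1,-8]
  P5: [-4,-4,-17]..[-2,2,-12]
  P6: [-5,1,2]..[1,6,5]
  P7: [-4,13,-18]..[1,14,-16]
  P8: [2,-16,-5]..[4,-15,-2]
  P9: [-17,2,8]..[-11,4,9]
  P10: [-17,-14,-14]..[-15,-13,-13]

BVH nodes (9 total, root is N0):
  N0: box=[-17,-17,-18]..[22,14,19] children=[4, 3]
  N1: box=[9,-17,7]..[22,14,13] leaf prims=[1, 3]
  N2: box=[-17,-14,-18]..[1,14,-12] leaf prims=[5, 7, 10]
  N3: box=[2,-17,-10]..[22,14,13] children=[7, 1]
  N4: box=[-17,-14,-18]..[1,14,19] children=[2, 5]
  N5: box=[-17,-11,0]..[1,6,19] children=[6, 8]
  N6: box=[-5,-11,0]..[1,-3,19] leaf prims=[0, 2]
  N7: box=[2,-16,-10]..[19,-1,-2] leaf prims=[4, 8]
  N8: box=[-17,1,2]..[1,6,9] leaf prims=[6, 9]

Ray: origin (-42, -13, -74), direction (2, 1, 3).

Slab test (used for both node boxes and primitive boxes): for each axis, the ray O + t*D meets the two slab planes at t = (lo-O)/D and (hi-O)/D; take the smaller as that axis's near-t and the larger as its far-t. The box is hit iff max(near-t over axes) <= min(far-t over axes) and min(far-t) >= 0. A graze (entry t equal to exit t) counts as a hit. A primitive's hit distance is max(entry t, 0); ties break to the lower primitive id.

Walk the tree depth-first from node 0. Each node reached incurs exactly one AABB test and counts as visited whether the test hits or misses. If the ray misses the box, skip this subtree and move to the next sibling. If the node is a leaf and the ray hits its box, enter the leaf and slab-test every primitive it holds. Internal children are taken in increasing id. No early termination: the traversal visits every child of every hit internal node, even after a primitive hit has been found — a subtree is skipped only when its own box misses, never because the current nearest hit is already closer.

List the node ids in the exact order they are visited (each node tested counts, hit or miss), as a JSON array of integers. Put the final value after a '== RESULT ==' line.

Walk:
N0 x:[25/2,32] y:[-4,27] z:[56/3,31] -> hit [56/3,27], descend [3, 4]
  N3 x:[22,32] y:[-4,27] z:[64/3,29] -> hit [22,27], descend [1, 7]
    N1 x:[51/2,32] y:[-4,27] z:[27,29] -> hit [27,27] leaf, test {P1(miss), P3@t=27}
    N7 x:[22,61/2] y:[-3,12] z:[64/3,24] -> miss, prune
  N4 x:[25/2,43/2] y:[-1,27] z:[56/3,31] -> hit [56/3,43/2], descend [2, 5]
    N2 x:[25/2,43/2] y:[-1,27] z:[56/3,62/3] -> hit [56/3,62/3] leaf, test {P5(miss), P7(miss), P10(miss)}
    N5 x:[25/2,43/2] y:[2,19] z:[74/3,31] -> miss, prune

Visited [0, 3, 1, 7, 4, 2, 5]. Tests: 7 box, 2 leaf. Nearest: P3.

== RESULT ==
[0, 3, 1, 7, 4, 2, 5]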